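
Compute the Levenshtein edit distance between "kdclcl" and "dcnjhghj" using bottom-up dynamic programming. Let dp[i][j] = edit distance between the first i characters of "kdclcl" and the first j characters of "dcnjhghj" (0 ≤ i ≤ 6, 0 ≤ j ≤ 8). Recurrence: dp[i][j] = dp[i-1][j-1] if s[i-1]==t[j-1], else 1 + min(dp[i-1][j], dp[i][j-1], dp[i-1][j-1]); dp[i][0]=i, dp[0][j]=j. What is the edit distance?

   ''  d  c  n  j  h  g  h  j
''  0  1  2  3  4  5  6  7  8
 k  1  1  2  3  4  5  6  7  8
 d  2  1  2  3  4  5  6  7  8
 c  3  2  1  2  3  4  5  6  7
 l  4  3  2  2  3  4  5  6  7
 c  5  4  3  3  3  4  5  6  7
 l  6  5  4  4  4  4  5  6  7

7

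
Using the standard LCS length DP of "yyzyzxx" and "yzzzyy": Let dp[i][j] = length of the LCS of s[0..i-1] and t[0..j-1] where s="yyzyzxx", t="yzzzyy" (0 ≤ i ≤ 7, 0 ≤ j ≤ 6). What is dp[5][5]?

   ''  y  z  z  z  y  y
''  0  0  0  0  0  0  0
 y  0  1  1  1  1  1  1
 y  0  1  1  1  1  2  2
 z  0  1  2  2  2  2  2
 y  0  1  2  2  2  3  3
 z  0  1  2  3  3  3  3
 x  0  1  2  3  3  3  3
 x  0  1  2  3  3  3  3

3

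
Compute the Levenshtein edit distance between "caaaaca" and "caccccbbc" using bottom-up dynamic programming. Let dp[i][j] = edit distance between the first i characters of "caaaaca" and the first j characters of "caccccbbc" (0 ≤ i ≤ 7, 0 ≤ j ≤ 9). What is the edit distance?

   ''  c  a  c  c  c  c  b  b  c
''  0  1  2  3  4  5  6  7  8  9
 c  1  0  1  2  3  4  5  6  7  8
 a  2  1  0  1  2  3  4  5  6  7
 a  3  2  1  1  2  3  4  5  6  7
 a  4  3  2  2  2  3  4  5  6  7
 a  5  4  3  3  3  3  4  5  6  7
 c  6  5  4  3  3  3  3  4  5  6
 a  7  6  5  4  4  4  4  4  5  6

6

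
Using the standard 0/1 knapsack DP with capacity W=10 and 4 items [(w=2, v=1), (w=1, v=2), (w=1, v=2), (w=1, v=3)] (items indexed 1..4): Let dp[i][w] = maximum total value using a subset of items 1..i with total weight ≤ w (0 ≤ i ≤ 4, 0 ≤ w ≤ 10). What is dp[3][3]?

i\w   0   1   2   3   4   5   6   7   8   9  10
  0   0   0   0   0   0   0   0   0   0   0   0
  1   0   0   1   1   1   1   1   1   1   1   1
  2   0   2   2   3   3   3   3   3   3   3   3
  3   0   2   4   4   5   5   5   5   5   5   5
  4   0   3   5   7   7   8   8   8   8   8   8

4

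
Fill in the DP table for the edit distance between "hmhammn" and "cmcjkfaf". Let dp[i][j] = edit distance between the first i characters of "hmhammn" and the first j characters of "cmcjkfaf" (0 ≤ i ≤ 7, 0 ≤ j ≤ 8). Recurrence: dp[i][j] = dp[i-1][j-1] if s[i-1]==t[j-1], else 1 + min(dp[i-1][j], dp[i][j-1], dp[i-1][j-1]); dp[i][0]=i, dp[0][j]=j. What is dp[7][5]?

6

   ''  c  m  c  j  k  f  a  f
''  0  1  2  3  4  5  6  7  8
 h  1  1  2  3  4  5  6  7  8
 m  2  2  1  2  3  4  5  6  7
 h  3  3  2  2  3  4  5  6  7
 a  4  4  3  3  3  4  5  5  6
 m  5  5  4  4  4  4  5  6  6
 m  6  6  5  5  5  5  5  6  7
 n  7  7  6  6  6  6  6  6  7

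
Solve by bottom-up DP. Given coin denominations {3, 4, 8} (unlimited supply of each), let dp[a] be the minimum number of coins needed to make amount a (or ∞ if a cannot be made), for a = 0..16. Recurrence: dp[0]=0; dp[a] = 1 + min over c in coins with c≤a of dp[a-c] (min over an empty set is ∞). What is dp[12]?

 a  0  1  2  3  4  5  6  7  8  9 10 11 12 13 14 15 16
dp  0  -  -  1  1  -  2  2  1  3  3  2  2  4  3  3  2
(- denotes ∞ / unreachable)

2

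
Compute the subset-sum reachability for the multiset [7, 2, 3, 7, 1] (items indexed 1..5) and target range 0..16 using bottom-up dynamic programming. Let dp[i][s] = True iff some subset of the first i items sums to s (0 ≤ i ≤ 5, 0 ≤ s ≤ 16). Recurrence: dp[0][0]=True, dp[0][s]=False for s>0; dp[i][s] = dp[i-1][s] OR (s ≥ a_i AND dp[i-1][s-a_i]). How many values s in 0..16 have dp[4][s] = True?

10

i\s   0   1   2   3   4   5   6   7   8   9  10  11  12  13  14  15  16
  0   T   F   F   F   F   F   F   F   F   F   F   F   F   F   F   F   F
  1   T   F   F   F   F   F   F   T   F   F   F   F   F   F   F   F   F
  2   T   F   T   F   F   F   F   T   F   T   F   F   F   F   F   F   F
  3   T   F   T   T   F   T   F   T   F   T   T   F   T   F   F   F   F
  4   T   F   T   T   F   T   F   T   F   T   T   F   T   F   T   F   T
  5   T   T   T   T   T   T   T   T   T   T   T   T   T   T   T   T   T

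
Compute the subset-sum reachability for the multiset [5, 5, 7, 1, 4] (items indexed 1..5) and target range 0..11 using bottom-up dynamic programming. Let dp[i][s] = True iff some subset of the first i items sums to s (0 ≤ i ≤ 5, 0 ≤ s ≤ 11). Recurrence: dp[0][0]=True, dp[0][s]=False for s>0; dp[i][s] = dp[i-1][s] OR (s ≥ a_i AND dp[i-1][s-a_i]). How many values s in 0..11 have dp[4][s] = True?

i\s   0   1   2   3   4   5   6   7   8   9  10  11
  0   T   F   F   F   F   F   F   F   F   F   F   F
  1   T   F   F   F   F   T   F   F   F   F   F   F
  2   T   F   F   F   F   T   F   F   F   F   T   F
  3   T   F   F   F   F   T   F   T   F   F   T   F
  4   T   T   F   F   F   T   T   T   T   F   T   T
  5   T   T   F   F   T   T   T   T   T   T   T   T

8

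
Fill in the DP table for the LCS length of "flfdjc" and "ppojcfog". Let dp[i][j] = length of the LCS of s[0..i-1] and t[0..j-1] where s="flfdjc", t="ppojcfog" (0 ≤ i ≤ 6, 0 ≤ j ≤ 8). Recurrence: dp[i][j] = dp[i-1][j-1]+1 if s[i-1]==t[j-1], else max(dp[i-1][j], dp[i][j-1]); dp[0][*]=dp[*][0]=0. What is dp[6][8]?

   ''  p  p  o  j  c  f  o  g
''  0  0  0  0  0  0  0  0  0
 f  0  0  0  0  0  0  1  1  1
 l  0  0  0  0  0  0  1  1  1
 f  0  0  0  0  0  0  1  1  1
 d  0  0  0  0  0  0  1  1  1
 j  0  0  0  0  1  1  1  1  1
 c  0  0  0  0  1  2  2  2  2

2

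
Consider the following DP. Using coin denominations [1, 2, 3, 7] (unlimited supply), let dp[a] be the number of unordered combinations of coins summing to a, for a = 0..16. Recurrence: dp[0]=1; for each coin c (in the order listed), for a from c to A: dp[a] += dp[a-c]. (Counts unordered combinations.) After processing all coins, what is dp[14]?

after  coin     0     1     2     3     4     5     6     7     8     9    10    11    12    13    14    15    16
          1     1     1     1     1     1     1     1     1     1     1     1     1     1     1     1     1     1
          2     1     1     2     2     3     3     4     4     5     5     6     6     7     7     8     8     9
          3     1     1     2     3     4     5     7     8    10    12    14    16    19    21    24    27    30
          7     1     1     2     3     4     5     7     9    11    14    17    20    24    28    33    38    44

33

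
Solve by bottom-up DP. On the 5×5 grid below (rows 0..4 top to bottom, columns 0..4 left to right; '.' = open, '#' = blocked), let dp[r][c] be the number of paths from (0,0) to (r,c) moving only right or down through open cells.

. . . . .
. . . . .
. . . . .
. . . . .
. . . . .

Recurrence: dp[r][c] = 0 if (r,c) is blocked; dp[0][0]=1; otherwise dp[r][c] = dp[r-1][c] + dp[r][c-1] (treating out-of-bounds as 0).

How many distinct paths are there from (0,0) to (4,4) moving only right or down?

70

r\c   0   1   2   3   4
  0   1   1   1   1   1
  1   1   2   3   4   5
  2   1   3   6  10  15
  3   1   4  10  20  35
  4   1   5  15  35  70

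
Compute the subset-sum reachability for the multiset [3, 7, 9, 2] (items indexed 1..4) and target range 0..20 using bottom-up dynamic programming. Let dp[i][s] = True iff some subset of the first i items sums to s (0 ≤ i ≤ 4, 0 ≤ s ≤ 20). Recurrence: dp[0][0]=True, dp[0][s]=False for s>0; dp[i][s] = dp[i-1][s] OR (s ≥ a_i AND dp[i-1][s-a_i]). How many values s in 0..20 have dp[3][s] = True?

i\s   0   1   2   3   4   5   6   7   8   9  10  11  12  13  14  15  16  17  18  19  20
  0   T   F   F   F   F   F   F   F   F   F   F   F   F   F   F   F   F   F   F   F   F
  1   T   F   F   T   F   F   F   F   F   F   F   F   F   F   F   F   F   F   F   F   F
  2   T   F   F   T   F   F   F   T   F   F   T   F   F   F   F   F   F   F   F   F   F
  3   T   F   F   T   F   F   F   T   F   T   T   F   T   F   F   F   T   F   F   T   F
  4   T   F   T   T   F   T   F   T   F   T   T   T   T   F   T   F   T   F   T   T   F

8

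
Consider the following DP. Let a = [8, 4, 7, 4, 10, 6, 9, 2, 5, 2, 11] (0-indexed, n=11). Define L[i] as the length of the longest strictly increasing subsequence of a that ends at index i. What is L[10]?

4

   i    0    1    2    3    4    5    6    7    8    9   10
a[i]    8    4    7    4   10    6    9    2    5    2   11
L[i]    1    1    2    1    3    2    3    1    2    1    4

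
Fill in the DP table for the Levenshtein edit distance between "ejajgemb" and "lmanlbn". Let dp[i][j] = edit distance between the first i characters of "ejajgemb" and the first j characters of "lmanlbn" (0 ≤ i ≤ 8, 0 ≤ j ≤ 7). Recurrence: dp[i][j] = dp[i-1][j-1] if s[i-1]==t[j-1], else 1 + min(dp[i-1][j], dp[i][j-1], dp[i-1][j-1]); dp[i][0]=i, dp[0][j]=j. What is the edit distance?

7

   ''  l  m  a  n  l  b  n
''  0  1  2  3  4  5  6  7
 e  1  1  2  3  4  5  6  7
 j  2  2  2  3  4  5  6  7
 a  3  3  3  2  3  4  5  6
 j  4  4  4  3  3  4  5  6
 g  5  5  5  4  4  4  5  6
 e  6  6  6  5  5  5  5  6
 m  7  7  6  6  6  6  6  6
 b  8  8  7  7  7  7  6  7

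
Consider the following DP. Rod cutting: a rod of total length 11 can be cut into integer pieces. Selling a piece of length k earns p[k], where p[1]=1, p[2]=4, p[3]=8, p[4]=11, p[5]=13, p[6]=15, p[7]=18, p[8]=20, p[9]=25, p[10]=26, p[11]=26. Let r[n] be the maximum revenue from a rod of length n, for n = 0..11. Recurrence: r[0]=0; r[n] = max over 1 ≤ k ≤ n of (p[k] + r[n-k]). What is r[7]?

19

   n    0    1    2    3    4    5    6    7    8    9   10   11
r[n]    0    1    4    8   11   13   16   19   22   25   27   30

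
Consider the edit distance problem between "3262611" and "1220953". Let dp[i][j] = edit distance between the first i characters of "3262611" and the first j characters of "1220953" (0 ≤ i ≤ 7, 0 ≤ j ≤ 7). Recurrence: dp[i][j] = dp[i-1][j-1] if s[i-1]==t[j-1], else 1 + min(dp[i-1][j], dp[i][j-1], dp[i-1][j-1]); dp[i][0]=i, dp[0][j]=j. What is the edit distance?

6

   ''  1  2  2  0  9  5  3
''  0  1  2  3  4  5  6  7
 3  1  1  2  3  4  5  6  6
 2  2  2  1  2  3  4  5  6
 6  3  3  2  2  3  4  5  6
 2  4  4  3  2  3  4  5  6
 6  5  5  4  3  3  4  5  6
 1  6  5  5  4  4  4  5  6
 1  7  6  6  5  5  5  5  6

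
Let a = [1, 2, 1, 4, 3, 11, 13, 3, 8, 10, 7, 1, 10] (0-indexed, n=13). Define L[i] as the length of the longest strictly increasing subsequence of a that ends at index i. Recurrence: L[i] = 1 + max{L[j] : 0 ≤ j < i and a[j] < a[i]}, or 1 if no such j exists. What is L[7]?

3

   i    0    1    2    3    4    5    6    7    8    9   10   11   12
a[i]    1    2    1    4    3   11   13    3    8   10    7    1   10
L[i]    1    2    1    3    3    4    5    3    4    5    4    1    5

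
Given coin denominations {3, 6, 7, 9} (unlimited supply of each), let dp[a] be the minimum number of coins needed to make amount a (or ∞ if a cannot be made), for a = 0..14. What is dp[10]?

2

 a  0  1  2  3  4  5  6  7  8  9 10 11 12 13 14
dp  0  -  -  1  -  -  1  1  -  1  2  -  2  2  2
(- denotes ∞ / unreachable)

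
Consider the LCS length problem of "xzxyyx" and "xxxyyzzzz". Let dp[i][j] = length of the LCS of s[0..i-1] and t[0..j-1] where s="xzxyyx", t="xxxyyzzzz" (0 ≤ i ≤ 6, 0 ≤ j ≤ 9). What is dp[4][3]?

2

   ''  x  x  x  y  y  z  z  z  z
''  0  0  0  0  0  0  0  0  0  0
 x  0  1  1  1  1  1  1  1  1  1
 z  0  1  1  1  1  1  2  2  2  2
 x  0  1  2  2  2  2  2  2  2  2
 y  0  1  2  2  3  3  3  3  3  3
 y  0  1  2  2  3  4  4  4  4  4
 x  0  1  2  3  3  4  4  4  4  4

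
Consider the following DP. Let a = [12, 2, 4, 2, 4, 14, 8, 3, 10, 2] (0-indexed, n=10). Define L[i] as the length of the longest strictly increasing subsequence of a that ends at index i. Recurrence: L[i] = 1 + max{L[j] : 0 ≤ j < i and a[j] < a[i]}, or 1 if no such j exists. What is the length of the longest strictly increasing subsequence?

4

   i    0    1    2    3    4    5    6    7    8    9
a[i]   12    2    4    2    4   14    8    3   10    2
L[i]    1    1    2    1    2    3    3    2    4    1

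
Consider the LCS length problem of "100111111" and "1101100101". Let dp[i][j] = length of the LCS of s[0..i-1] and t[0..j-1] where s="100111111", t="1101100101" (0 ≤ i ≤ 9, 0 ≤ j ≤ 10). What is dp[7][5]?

   ''  1  1  0  1  1  0  0  1  0  1
''  0  0  0  0  0  0  0  0  0  0  0
 1  0  1  1  1  1  1  1  1  1  1  1
 0  0  1  1  2  2  2  2  2  2  2  2
 0  0  1  1  2  2  2  3  3  3  3  3
 1  0  1  2  2  3  3  3  3  4  4  4
 1  0  1  2  2  3  4  4  4  4  4  5
 1  0  1  2  2  3  4  4  4  5  5  5
 1  0  1  2  2  3  4  4  4  5  5  6
 1  0  1  2  2  3  4  4  4  5  5  6
 1  0  1  2  2  3  4  4  4  5  5  6

4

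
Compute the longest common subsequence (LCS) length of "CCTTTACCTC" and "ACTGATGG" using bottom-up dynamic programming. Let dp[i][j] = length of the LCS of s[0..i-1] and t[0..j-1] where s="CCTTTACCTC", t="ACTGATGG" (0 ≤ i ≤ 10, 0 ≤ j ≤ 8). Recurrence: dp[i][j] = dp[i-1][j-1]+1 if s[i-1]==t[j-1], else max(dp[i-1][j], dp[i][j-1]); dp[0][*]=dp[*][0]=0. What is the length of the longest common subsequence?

   ''  A  C  T  G  A  T  G  G
''  0  0  0  0  0  0  0  0  0
 C  0  0  1  1  1  1  1  1  1
 C  0  0  1  1  1  1  1  1  1
 T  0  0  1  2  2  2  2  2  2
 T  0  0  1  2  2  2  3  3  3
 T  0  0  1  2  2  2  3  3  3
 A  0  1  1  2  2  3  3  3  3
 C  0  1  2  2  2  3  3  3  3
 C  0  1  2  2  2  3  3  3  3
 T  0  1  2  3  3  3  4  4  4
 C  0  1  2  3  3  3  4  4  4

4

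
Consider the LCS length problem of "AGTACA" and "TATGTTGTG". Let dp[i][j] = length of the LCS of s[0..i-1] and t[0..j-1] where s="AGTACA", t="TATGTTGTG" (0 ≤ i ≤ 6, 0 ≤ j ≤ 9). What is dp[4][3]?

   ''  T  A  T  G  T  T  G  T  G
''  0  0  0  0  0  0  0  0  0  0
 A  0  0  1  1  1  1  1  1  1  1
 G  0  0  1  1  2  2  2  2  2  2
 T  0  1  1  2  2  3  3  3  3  3
 A  0  1  2  2  2  3  3  3  3  3
 C  0  1  2  2  2  3  3  3  3  3
 A  0  1  2  2  2  3  3  3  3  3

2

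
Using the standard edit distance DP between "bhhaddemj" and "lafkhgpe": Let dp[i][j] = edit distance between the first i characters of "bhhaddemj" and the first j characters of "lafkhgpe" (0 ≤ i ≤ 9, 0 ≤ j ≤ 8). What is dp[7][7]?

   ''  l  a  f  k  h  g  p  e
''  0  1  2  3  4  5  6  7  8
 b  1  1  2  3  4  5  6  7  8
 h  2  2  2  3  4  4  5  6  7
 h  3  3  3  3  4  4  5  6  7
 a  4  4  3  4  4  5  5  6  7
 d  5  5  4  4  5  5  6  6  7
 d  6  6  5  5  5  6  6  7  7
 e  7  7  6  6  6  6  7  7  7
 m  8  8  7  7  7  7  7  8  8
 j  9  9  8  8  8  8  8  8  9

7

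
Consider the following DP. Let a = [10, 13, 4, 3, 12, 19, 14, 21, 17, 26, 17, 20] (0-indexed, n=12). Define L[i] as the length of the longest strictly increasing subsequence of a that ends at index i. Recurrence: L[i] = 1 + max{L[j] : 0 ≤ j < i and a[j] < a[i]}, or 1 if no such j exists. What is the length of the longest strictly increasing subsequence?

5

   i    0    1    2    3    4    5    6    7    8    9   10   11
a[i]   10   13    4    3   12   19   14   21   17   26   17   20
L[i]    1    2    1    1    2    3    3    4    4    5    4    5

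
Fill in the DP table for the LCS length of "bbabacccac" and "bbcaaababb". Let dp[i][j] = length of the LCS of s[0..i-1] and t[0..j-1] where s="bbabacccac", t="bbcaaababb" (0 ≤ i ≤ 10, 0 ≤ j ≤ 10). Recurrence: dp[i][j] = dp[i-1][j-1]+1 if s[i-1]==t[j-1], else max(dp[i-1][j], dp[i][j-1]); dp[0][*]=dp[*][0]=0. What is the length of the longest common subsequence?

5

   ''  b  b  c  a  a  a  b  a  b  b
''  0  0  0  0  0  0  0  0  0  0  0
 b  0  1  1  1  1  1  1  1  1  1  1
 b  0  1  2  2  2  2  2  2  2  2  2
 a  0  1  2  2  3  3  3  3  3  3  3
 b  0  1  2  2  3  3  3  4  4  4  4
 a  0  1  2  2  3  4  4  4  5  5  5
 c  0  1  2  3  3  4  4  4  5  5  5
 c  0  1  2  3  3  4  4  4  5  5  5
 c  0  1  2  3  3  4  4  4  5  5  5
 a  0  1  2  3  4  4  5  5  5  5  5
 c  0  1  2  3  4  4  5  5  5  5  5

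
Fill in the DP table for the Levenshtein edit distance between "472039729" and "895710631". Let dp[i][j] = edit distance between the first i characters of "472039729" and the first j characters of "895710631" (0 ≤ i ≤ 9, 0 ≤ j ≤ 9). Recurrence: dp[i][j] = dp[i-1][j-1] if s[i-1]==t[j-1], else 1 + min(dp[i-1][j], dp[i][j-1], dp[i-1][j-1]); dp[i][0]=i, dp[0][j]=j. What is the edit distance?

9

   ''  8  9  5  7  1  0  6  3  1
''  0  1  2  3  4  5  6  7  8  9
 4  1  1  2  3  4  5  6  7  8  9
 7  2  2  2  3  3  4  5  6  7  8
 2  3  3  3  3  4  4  5  6  7  8
 0  4  4  4  4  4  5  4  5  6  7
 3  5  5  5  5  5  5  5  5  5  6
 9  6  6  5  6  6  6  6  6  6  6
 7  7  7  6  6  6  7  7  7  7  7
 2  8  8  7  7  7  7  8  8  8  8
 9  9  9  8  8  8  8  8  9  9  9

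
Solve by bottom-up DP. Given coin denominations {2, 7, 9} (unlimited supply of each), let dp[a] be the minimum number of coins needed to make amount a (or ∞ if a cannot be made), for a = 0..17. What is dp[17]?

5

 a  0  1  2  3  4  5  6  7  8  9 10 11 12 13 14 15 16 17
dp  0  -  1  -  2  -  3  1  4  1  5  2  6  3  2  4  2  5
(- denotes ∞ / unreachable)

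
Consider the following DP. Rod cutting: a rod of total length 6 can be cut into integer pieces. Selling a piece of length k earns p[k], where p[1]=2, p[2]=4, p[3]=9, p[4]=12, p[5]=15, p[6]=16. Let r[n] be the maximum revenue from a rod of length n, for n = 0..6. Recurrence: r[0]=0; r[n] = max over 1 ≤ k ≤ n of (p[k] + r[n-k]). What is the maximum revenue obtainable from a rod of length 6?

18

   n    0    1    2    3    4    5    6
r[n]    0    2    4    9   12   15   18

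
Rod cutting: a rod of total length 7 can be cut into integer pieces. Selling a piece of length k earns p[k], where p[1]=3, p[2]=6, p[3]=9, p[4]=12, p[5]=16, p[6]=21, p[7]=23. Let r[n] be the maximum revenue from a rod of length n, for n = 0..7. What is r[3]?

   n    0    1    2    3    4    5    6    7
r[n]    0    3    6    9   12   16   21   24

9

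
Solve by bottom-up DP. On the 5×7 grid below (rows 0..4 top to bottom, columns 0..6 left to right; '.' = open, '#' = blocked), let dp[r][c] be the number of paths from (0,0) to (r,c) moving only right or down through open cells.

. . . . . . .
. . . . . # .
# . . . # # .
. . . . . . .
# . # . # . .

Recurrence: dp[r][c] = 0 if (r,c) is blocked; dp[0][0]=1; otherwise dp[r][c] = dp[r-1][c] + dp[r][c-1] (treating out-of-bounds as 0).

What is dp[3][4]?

r\c   0   1   2   3   4   5   6
  0   1   1   1   1   1   1   1
  1   1   2   3   4   5   0   1
  2   0   2   5   9   0   0   1
  3   0   2   7  16  16  16  17
  4   0   2   0  16   0  16  33

16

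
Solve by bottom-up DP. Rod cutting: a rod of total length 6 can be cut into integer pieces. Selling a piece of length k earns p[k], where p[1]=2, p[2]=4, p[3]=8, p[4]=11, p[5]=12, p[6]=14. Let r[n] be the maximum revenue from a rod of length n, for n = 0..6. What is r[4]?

11

   n    0    1    2    3    4    5    6
r[n]    0    2    4    8   11   13   16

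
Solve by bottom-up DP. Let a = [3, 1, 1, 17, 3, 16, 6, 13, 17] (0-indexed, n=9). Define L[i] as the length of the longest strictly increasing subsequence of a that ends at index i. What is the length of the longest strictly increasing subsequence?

   i    0    1    2    3    4    5    6    7    8
a[i]    3    1    1   17    3   16    6   13   17
L[i]    1    1    1    2    2    3    3    4    5

5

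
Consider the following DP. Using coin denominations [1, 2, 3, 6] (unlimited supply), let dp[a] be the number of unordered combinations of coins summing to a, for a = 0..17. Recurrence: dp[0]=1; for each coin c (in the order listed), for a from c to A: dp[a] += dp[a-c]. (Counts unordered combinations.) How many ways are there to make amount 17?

after  coin     0     1     2     3     4     5     6     7     8     9    10    11    12    13    14    15    16    17
          1     1     1     1     1     1     1     1     1     1     1     1     1     1     1     1     1     1     1
          2     1     1     2     2     3     3     4     4     5     5     6     6     7     7     8     8     9     9
          3     1     1     2     3     4     5     7     8    10    12    14    16    19    21    24    27    30    33
          6     1     1     2     3     4     5     8     9    12    15    18    21    27    30    36    42    48    54

54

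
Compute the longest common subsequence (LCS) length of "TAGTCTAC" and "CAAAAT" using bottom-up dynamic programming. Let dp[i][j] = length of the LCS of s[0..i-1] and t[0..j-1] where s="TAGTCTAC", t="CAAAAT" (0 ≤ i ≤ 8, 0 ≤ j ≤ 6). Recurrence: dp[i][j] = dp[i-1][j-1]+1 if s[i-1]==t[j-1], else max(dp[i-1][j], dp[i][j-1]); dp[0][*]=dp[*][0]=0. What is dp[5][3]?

1

   ''  C  A  A  A  A  T
''  0  0  0  0  0  0  0
 T  0  0  0  0  0  0  1
 A  0  0  1  1  1  1  1
 G  0  0  1  1  1  1  1
 T  0  0  1  1  1  1  2
 C  0  1  1  1  1  1  2
 T  0  1  1  1  1  1  2
 A  0  1  2  2  2  2  2
 C  0  1  2  2  2  2  2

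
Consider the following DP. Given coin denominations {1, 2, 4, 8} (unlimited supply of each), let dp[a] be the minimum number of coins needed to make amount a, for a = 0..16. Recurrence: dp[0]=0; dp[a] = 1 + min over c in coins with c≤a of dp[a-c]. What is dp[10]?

 a  0  1  2  3  4  5  6  7  8  9 10 11 12 13 14 15 16
dp  0  1  1  2  1  2  2  3  1  2  2  3  2  3  3  4  2

2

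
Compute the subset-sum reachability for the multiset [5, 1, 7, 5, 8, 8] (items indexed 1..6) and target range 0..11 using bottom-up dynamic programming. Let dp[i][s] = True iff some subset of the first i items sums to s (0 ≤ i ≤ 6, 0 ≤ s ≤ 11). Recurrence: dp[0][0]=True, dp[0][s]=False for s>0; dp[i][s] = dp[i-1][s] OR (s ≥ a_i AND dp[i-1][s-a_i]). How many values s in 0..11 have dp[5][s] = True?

9

i\s   0   1   2   3   4   5   6   7   8   9  10  11
  0   T   F   F   F   F   F   F   F   F   F   F   F
  1   T   F   F   F   F   T   F   F   F   F   F   F
  2   T   T   F   F   F   T   T   F   F   F   F   F
  3   T   T   F   F   F   T   T   T   T   F   F   F
  4   T   T   F   F   F   T   T   T   T   F   T   T
  5   T   T   F   F   F   T   T   T   T   T   T   T
  6   T   T   F   F   F   T   T   T   T   T   T   T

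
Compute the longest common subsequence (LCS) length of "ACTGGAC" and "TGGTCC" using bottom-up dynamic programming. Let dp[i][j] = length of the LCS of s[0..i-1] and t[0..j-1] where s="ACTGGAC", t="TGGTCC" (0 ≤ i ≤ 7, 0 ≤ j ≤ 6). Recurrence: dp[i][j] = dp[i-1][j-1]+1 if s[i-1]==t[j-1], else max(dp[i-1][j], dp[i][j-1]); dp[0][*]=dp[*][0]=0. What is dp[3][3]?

   ''  T  G  G  T  C  C
''  0  0  0  0  0  0  0
 A  0  0  0  0  0  0  0
 C  0  0  0  0  0  1  1
 T  0  1  1  1  1  1  1
 G  0  1  2  2  2  2  2
 G  0  1  2  3  3  3  3
 A  0  1  2  3  3  3  3
 C  0  1  2  3  3  4  4

1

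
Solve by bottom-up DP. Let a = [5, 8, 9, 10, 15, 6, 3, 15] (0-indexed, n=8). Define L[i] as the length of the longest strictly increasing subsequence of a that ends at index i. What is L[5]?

2

   i    0    1    2    3    4    5    6    7
a[i]    5    8    9   10   15    6    3   15
L[i]    1    2    3    4    5    2    1    5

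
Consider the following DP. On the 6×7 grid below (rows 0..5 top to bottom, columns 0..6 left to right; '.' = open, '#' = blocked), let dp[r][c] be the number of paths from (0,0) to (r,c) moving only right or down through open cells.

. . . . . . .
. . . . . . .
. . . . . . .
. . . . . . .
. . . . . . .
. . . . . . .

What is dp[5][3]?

56

r\c   0   1   2   3   4   5   6
  0   1   1   1   1   1   1   1
  1   1   2   3   4   5   6   7
  2   1   3   6  10  15  21  28
  3   1   4  10  20  35  56  84
  4   1   5  15  35  70 126 210
  5   1   6  21  56 126 252 462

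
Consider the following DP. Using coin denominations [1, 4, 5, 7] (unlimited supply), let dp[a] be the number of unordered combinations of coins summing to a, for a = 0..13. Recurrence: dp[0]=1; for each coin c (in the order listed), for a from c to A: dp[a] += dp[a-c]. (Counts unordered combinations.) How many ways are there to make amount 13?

after  coin     0     1     2     3     4     5     6     7     8     9    10    11    12    13
          1     1     1     1     1     1     1     1     1     1     1     1     1     1     1
          4     1     1     1     1     2     2     2     2     3     3     3     3     4     4
          5     1     1     1     1     2     3     3     3     4     5     6     6     7     8
          7     1     1     1     1     2     3     3     4     5     6     7     8    10    11

11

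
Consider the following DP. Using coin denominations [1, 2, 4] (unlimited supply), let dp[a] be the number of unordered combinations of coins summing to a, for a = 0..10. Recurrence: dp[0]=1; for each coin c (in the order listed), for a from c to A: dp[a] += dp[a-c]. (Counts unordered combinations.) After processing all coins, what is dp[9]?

9

after  coin     0     1     2     3     4     5     6     7     8     9    10
          1     1     1     1     1     1     1     1     1     1     1     1
          2     1     1     2     2     3     3     4     4     5     5     6
          4     1     1     2     2     4     4     6     6     9     9    12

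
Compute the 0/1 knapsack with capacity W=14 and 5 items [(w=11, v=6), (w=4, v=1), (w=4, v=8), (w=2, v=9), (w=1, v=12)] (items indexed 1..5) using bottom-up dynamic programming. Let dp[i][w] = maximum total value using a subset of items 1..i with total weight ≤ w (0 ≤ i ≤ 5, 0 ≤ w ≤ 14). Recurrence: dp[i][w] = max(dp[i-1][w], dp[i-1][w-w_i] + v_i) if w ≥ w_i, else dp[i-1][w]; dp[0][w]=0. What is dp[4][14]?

i\w   0   1   2   3   4   5   6   7   8   9  10  11  12  13  14
  0   0   0   0   0   0   0   0   0   0   0   0   0   0   0   0
  1   0   0   0   0   0   0   0   0   0   0   0   6   6   6   6
  2   0   0   0   0   1   1   1   1   1   1   1   6   6   6   6
  3   0   0   0   0   8   8   8   8   9   9   9   9   9   9   9
  4   0   0   9   9   9   9  17  17  17  17  18  18  18  18  18
  5   0  12  12  21  21  21  21  29  29  29  29  30  30  30  30

18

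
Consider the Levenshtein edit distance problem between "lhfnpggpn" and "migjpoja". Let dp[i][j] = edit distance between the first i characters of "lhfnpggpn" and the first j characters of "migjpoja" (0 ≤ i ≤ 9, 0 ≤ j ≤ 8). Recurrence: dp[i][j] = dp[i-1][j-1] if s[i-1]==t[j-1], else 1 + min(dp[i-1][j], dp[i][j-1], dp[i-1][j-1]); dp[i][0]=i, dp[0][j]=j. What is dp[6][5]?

5

   ''  m  i  g  j  p  o  j  a
''  0  1  2  3  4  5  6  7  8
 l  1  1  2  3  4  5  6  7  8
 h  2  2  2  3  4  5  6  7  8
 f  3  3  3  3  4  5  6  7  8
 n  4  4  4  4  4  5  6  7  8
 p  5  5  5  5  5  4  5  6  7
 g  6  6  6  5  6  5  5  6  7
 g  7  7  7  6  6  6  6  6  7
 p  8  8  8  7  7  6  7  7  7
 n  9  9  9  8  8  7  7  8  8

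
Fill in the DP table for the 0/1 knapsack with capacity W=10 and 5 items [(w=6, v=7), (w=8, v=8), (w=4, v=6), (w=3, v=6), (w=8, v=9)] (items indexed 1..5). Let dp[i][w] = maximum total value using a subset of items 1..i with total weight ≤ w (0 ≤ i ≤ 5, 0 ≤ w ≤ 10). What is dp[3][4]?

6

i\w   0   1   2   3   4   5   6   7   8   9  10
  0   0   0   0   0   0   0   0   0   0   0   0
  1   0   0   0   0   0   0   7   7   7   7   7
  2   0   0   0   0   0   0   7   7   8   8   8
  3   0   0   0   0   6   6   7   7   8   8  13
  4   0   0   0   6   6   6   7  12  12  13  13
  5   0   0   0   6   6   6   7  12  12  13  13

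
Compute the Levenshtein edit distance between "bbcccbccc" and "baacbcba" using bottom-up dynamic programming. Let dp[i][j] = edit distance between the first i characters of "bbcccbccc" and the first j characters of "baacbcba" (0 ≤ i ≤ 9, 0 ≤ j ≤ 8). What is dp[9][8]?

5

   ''  b  a  a  c  b  c  b  a
''  0  1  2  3  4  5  6  7  8
 b  1  0  1  2  3  4  5  6  7
 b  2  1  1  2  3  3  4  5  6
 c  3  2  2  2  2  3  3  4  5
 c  4  3  3  3  2  3  3  4  5
 c  5  4  4  4  3  3  3  4  5
 b  6  5  5  5  4  3  4  3  4
 c  7  6  6  6  5  4  3  4  4
 c  8  7  7  7  6  5  4  4  5
 c  9  8  8  8  7  6  5  5  5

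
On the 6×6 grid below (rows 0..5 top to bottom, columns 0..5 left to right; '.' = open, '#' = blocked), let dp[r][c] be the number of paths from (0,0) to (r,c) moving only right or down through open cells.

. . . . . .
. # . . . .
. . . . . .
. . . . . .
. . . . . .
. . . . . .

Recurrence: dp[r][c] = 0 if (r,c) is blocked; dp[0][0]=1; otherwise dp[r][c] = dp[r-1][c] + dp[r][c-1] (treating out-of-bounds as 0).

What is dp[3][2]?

4

r\c   0   1   2   3   4   5
  0   1   1   1   1   1   1
  1   1   0   1   2   3   4
  2   1   1   2   4   7  11
  3   1   2   4   8  15  26
  4   1   3   7  15  30  56
  5   1   4  11  26  56 112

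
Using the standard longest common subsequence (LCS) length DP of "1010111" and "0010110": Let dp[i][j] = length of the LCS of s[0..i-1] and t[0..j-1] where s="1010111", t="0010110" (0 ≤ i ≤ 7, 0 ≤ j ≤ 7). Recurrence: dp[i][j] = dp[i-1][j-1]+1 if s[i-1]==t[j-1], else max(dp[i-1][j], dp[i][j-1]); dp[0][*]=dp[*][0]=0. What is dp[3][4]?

2

   ''  0  0  1  0  1  1  0
''  0  0  0  0  0  0  0  0
 1  0  0  0  1  1  1  1  1
 0  0  1  1  1  2  2  2  2
 1  0  1  1  2  2  3  3  3
 0  0  1  2  2  3  3  3  4
 1  0  1  2  3  3  4  4  4
 1  0  1  2  3  3  4  5  5
 1  0  1  2  3  3  4  5  5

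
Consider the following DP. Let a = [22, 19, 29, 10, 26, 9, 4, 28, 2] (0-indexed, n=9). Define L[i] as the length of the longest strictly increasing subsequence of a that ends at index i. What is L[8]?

   i    0    1    2    3    4    5    6    7    8
a[i]   22   19   29   10   26    9    4   28    2
L[i]    1    1    2    1    2    1    1    3    1

1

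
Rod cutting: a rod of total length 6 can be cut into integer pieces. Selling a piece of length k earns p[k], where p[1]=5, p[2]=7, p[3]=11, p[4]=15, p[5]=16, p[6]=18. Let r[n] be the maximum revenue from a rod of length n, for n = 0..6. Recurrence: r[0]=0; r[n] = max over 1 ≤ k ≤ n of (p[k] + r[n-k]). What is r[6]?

30

   n    0    1    2    3    4    5    6
r[n]    0    5   10   15   20   25   30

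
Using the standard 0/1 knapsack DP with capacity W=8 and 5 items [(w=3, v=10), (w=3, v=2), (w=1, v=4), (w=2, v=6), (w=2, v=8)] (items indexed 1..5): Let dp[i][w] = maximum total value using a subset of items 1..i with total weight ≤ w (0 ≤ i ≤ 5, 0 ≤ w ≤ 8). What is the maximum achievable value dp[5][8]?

i\w   0   1   2   3   4   5   6   7   8
  0   0   0   0   0   0   0   0   0   0
  1   0   0   0  10  10  10  10  10  10
  2   0   0   0  10  10  10  12  12  12
  3   0   4   4  10  14  14  14  16  16
  4   0   4   6  10  14  16  20  20  20
  5   0   4   8  12  14  18  22  24  28

28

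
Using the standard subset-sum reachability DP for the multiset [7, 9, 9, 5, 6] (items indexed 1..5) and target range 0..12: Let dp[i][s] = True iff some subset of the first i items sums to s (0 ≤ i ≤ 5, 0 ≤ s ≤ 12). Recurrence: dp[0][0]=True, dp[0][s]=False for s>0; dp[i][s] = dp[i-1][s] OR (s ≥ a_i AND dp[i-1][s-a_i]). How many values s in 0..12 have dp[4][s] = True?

i\s   0   1   2   3   4   5   6   7   8   9  10  11  12
  0   T   F   F   F   F   F   F   F   F   F   F   F   F
  1   T   F   F   F   F   F   F   T   F   F   F   F   F
  2   T   F   F   F   F   F   F   T   F   T   F   F   F
  3   T   F   F   F   F   F   F   T   F   T   F   F   F
  4   T   F   F   F   F   T   F   T   F   T   F   F   T
  5   T   F   F   F   F   T   T   T   F   T   F   T   T

5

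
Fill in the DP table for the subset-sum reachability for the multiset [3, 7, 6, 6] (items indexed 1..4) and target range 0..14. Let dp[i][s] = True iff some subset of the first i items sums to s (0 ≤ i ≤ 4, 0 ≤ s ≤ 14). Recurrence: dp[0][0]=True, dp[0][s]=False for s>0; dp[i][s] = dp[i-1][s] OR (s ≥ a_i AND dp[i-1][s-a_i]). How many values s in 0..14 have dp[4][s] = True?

i\s   0   1   2   3   4   5   6   7   8   9  10  11  12  13  14
  0   T   F   F   F   F   F   F   F   F   F   F   F   F   F   F
  1   T   F   F   T   F   F   F   F   F   F   F   F   F   F   F
  2   T   F   F   T   F   F   F   T   F   F   T   F   F   F   F
  3   T   F   F   T   F   F   T   T   F   T   T   F   F   T   F
  4   T   F   F   T   F   F   T   T   F   T   T   F   T   T   F

8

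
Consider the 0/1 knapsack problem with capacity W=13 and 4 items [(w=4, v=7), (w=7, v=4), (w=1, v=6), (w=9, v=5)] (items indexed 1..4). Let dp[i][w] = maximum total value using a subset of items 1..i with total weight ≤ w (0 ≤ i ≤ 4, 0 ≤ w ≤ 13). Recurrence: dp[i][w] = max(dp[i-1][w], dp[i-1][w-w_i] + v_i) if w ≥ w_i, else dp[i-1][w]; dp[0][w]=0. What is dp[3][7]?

i\w   0   1   2   3   4   5   6   7   8   9  10  11  12  13
  0   0   0   0   0   0   0   0   0   0   0   0   0   0   0
  1   0   0   0   0   7   7   7   7   7   7   7   7   7   7
  2   0   0   0   0   7   7   7   7   7   7   7  11  11  11
  3   0   6   6   6   7  13  13  13  13  13  13  13  17  17
  4   0   6   6   6   7  13  13  13  13  13  13  13  17  17

13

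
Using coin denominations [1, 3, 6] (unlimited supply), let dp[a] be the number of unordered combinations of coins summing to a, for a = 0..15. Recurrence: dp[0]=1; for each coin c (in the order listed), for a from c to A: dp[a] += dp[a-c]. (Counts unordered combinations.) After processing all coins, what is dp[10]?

after  coin     0     1     2     3     4     5     6     7     8     9    10    11    12    13    14    15
          1     1     1     1     1     1     1     1     1     1     1     1     1     1     1     1     1
          3     1     1     1     2     2     2     3     3     3     4     4     4     5     5     5     6
          6     1     1     1     2     2     2     4     4     4     6     6     6     9     9     9    12

6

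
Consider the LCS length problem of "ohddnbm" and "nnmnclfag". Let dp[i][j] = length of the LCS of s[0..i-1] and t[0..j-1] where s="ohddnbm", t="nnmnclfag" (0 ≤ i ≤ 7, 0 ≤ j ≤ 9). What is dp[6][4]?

   ''  n  n  m  n  c  l  f  a  g
''  0  0  0  0  0  0  0  0  0  0
 o  0  0  0  0  0  0  0  0  0  0
 h  0  0  0  0  0  0  0  0  0  0
 d  0  0  0  0  0  0  0  0  0  0
 d  0  0  0  0  0  0  0  0  0  0
 n  0  1  1  1  1  1  1  1  1  1
 b  0  1  1  1  1  1  1  1  1  1
 m  0  1  1  2  2  2  2  2  2  2

1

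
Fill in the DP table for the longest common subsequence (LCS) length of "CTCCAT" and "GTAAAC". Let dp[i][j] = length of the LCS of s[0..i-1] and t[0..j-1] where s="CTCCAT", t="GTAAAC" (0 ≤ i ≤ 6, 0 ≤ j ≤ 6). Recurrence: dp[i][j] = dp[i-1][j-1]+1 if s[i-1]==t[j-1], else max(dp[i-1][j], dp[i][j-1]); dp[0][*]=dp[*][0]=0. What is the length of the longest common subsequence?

   ''  G  T  A  A  A  C
''  0  0  0  0  0  0  0
 C  0  0  0  0  0  0  1
 T  0  0  1  1  1  1  1
 C  0  0  1  1  1  1  2
 C  0  0  1  1  1  1  2
 A  0  0  1  2  2  2  2
 T  0  0  1  2  2  2  2

2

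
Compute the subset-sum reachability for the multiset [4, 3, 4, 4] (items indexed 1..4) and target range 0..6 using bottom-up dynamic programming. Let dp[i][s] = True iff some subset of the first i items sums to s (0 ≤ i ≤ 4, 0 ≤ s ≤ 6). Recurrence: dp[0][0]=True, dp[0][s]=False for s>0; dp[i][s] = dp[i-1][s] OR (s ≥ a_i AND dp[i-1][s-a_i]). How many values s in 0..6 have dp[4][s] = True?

3

i\s   0   1   2   3   4   5   6
  0   T   F   F   F   F   F   F
  1   T   F   F   F   T   F   F
  2   T   F   F   T   T   F   F
  3   T   F   F   T   T   F   F
  4   T   F   F   T   T   F   F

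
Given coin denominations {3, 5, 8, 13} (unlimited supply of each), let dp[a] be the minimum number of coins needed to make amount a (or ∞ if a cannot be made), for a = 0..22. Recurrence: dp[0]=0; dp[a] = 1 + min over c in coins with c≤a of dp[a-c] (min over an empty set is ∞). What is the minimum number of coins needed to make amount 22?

4

 a  0  1  2  3  4  5  6  7  8  9 10 11 12 13 14 15 16 17 18 19 20 21 22
dp  0  -  -  1  -  1  2  -  1  3  2  2  4  1  3  3  2  4  2  3  4  2  4
(- denotes ∞ / unreachable)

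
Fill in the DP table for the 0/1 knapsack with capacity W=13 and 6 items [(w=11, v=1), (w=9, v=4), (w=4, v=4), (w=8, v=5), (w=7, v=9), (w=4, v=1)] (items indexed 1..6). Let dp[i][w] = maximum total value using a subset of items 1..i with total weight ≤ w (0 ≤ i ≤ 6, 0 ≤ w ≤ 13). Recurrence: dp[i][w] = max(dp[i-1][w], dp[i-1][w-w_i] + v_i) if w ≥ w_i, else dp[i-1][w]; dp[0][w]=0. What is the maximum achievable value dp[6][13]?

13

i\w   0   1   2   3   4   5   6   7   8   9  10  11  12  13
  0   0   0   0   0   0   0   0   0   0   0   0   0   0   0
  1   0   0   0   0   0   0   0   0   0   0   0   1   1   1
  2   0   0   0   0   0   0   0   0   0   4   4   4   4   4
  3   0   0   0   0   4   4   4   4   4   4   4   4   4   8
  4   0   0   0   0   4   4   4   4   5   5   5   5   9   9
  5   0   0   0   0   4   4   4   9   9   9   9  13  13  13
  6   0   0   0   0   4   4   4   9   9   9   9  13  13  13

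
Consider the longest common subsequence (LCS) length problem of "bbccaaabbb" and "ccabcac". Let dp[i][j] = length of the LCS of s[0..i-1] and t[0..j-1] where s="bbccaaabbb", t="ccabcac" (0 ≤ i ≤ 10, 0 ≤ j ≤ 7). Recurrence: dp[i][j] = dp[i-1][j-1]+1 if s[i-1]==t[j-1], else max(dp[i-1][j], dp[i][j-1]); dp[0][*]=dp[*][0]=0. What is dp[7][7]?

   ''  c  c  a  b  c  a  c
''  0  0  0  0  0  0  0  0
 b  0  0  0  0  1  1  1  1
 b  0  0  0  0  1  1  1  1
 c  0  1  1  1  1  2  2  2
 c  0  1  2  2  2  2  2  3
 a  0  1  2  3  3  3  3  3
 a  0  1  2  3  3  3  4  4
 a  0  1  2  3  3  3  4  4
 b  0  1  2  3  4  4  4  4
 b  0  1  2  3  4  4  4  4
 b  0  1  2  3  4  4  4  4

4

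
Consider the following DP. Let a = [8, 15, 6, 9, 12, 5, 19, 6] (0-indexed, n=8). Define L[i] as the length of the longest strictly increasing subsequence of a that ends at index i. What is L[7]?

2

   i    0    1    2    3    4    5    6    7
a[i]    8   15    6    9   12    5   19    6
L[i]    1    2    1    2    3    1    4    2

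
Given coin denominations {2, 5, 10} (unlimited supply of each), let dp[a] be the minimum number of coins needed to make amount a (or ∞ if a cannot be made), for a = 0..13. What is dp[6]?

3

 a  0  1  2  3  4  5  6  7  8  9 10 11 12 13
dp  0  -  1  -  2  1  3  2  4  3  1  4  2  5
(- denotes ∞ / unreachable)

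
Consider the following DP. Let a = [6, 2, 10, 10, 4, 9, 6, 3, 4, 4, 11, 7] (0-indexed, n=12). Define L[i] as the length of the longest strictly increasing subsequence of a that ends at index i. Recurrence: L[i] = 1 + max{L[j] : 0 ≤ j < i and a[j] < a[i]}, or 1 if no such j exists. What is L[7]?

   i    0    1    2    3    4    5    6    7    8    9   10   11
a[i]    6    2   10   10    4    9    6    3    4    4   11    7
L[i]    1    1    2    2    2    3    3    2    3    3    4    4

2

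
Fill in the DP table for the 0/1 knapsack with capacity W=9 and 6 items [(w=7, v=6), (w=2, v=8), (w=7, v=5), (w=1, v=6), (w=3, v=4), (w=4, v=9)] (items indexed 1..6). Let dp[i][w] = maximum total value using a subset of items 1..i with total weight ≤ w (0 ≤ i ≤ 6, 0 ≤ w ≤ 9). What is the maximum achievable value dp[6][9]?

i\w   0   1   2   3   4   5   6   7   8   9
  0   0   0   0   0   0   0   0   0   0   0
  1   0   0   0   0   0   0   0   6   6   6
  2   0   0   8   8   8   8   8   8   8  14
  3   0   0   8   8   8   8   8   8   8  14
  4   0   6   8  14  14  14  14  14  14  14
  5   0   6   8  14  14  14  18  18  18  18
  6   0   6   8  14  14  15  18  23  23  23

23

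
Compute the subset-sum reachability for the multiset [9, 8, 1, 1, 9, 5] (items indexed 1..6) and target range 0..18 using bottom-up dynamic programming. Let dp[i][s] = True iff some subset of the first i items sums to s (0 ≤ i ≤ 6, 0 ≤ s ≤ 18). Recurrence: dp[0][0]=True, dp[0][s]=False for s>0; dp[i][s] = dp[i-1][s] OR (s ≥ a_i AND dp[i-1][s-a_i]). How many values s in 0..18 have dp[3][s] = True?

7

i\s   0   1   2   3   4   5   6   7   8   9  10  11  12  13  14  15  16  17  18
  0   T   F   F   F   F   F   F   F   F   F   F   F   F   F   F   F   F   F   F
  1   T   F   F   F   F   F   F   F   F   T   F   F   F   F   F   F   F   F   F
  2   T   F   F   F   F   F   F   F   T   T   F   F   F   F   F   F   F   T   F
  3   T   T   F   F   F   F   F   F   T   T   T   F   F   F   F   F   F   T   T
  4   T   T   T   F   F   F   F   F   T   T   T   T   F   F   F   F   F   T   T
  5   T   T   T   F   F   F   F   F   T   T   T   T   F   F   F   F   F   T   T
  6   T   T   T   F   F   T   T   T   T   T   T   T   F   T   T   T   T   T   T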